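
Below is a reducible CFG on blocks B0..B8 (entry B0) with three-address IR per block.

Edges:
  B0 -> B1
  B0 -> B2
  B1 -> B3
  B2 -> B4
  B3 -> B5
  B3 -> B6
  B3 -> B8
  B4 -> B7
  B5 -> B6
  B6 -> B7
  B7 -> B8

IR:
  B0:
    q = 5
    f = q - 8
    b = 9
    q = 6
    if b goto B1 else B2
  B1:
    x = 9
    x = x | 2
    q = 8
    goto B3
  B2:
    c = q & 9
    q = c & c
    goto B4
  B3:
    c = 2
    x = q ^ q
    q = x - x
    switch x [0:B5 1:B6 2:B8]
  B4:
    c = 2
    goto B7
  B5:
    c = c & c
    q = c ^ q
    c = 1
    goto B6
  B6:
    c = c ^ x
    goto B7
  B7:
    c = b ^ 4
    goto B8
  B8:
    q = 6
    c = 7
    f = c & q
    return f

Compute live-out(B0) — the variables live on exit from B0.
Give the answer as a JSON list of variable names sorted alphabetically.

Answer: ["b", "q"]

Working:
Per-block:
  B0 def {b,f,q} use ∅
  B1 def {q,x} use ∅
  B2 def {c,q} use {q}
  B3 def {c,q,x} use {q}
  B4 def {c} use ∅
  B5 def {c,q} use {c,q}
  B6 def {c} use {c,x}
  B7 def {c} use {b}
  B8 def {c,f,q} use ∅

Liveness:
  B0: in=∅ out={b,q}
  B1: in={b} out={b,q}
  B2: in={b,q} out={b}
  B3: in={b,q} out={b,c,q,x}
  B4: in={b} out={b}
  B5: in={b,c,q,x} out={b,c,x}
  B6: in={b,c,x} out={b}
  B7: in={b} out=∅
  B8: in=∅ out=∅

live-out(B0) = ["b", "q"]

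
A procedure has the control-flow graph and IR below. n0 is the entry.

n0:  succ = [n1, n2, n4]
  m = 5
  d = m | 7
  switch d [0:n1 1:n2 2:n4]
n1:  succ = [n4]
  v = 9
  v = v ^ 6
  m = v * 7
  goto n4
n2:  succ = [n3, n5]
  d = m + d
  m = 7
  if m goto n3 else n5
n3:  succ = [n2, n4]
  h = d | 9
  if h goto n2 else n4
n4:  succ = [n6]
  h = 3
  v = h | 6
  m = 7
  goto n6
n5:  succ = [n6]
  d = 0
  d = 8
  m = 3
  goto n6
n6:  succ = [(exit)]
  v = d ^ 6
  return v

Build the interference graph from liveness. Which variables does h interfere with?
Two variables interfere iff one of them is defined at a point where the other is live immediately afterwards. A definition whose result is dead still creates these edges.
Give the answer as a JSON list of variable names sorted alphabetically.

Per-block:
  n0: def={d,m} ue=∅
  n1: def={m,v} ue=∅
  n2: def={d,m} ue={d,m}
  n3: def={h} ue={d}
  n4: def={h,m,v} ue=∅
  n5: def={d,m} ue=∅
  n6: def={v} ue={d}

Liveness:
  n0: in=∅ out={d,m}
  n1: in={d} out={d}
  n2: in={d,m} out={d,m}
  n3: in={d,m} out={d,m}
  n4: in={d} out={d}
  n5: in=∅ out={d}
  n6: in={d} out=∅

Interference:
  d: {h,m,v}
  h: {d,m}
  m: {d,h}
  v: {d}

N(h) = ["d", "m"]

Answer: ["d", "m"]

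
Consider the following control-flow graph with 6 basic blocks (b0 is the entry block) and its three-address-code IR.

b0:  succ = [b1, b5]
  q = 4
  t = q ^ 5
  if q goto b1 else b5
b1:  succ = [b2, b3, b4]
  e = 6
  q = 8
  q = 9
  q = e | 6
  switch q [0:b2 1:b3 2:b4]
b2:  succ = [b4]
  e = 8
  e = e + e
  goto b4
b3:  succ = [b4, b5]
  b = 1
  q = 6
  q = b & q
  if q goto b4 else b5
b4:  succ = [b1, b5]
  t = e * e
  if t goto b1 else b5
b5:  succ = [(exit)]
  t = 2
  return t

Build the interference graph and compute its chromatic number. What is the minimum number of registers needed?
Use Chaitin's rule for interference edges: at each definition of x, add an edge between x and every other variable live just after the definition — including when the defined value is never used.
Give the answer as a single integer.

Answer: 3

Derivation:
def/use:
  b0: {q,t} / ∅
  b1: {e,q} / ∅
  b2: {e} / ∅
  b3: {b,q} / ∅
  b4: {t} / {e}
  b5: {t} / ∅

Live sets:
  live b0: ∅→∅
  live b1: ∅→{e}
  live b2: ∅→{e}
  live b3: {e}→{e}
  live b4: {e}→∅
  live b5: ∅→∅

Interfere edges:
  b↔{e,q}
  e↔{b,q}
  q↔{b,e,t}
  t↔{q}

Chromatic number:
  lower bound: {b,e,q} mutually conflict ⇒ χ ≥ 3
  3-colouring: R0={q}  R1={b,t}  R2={e}
  χ = 3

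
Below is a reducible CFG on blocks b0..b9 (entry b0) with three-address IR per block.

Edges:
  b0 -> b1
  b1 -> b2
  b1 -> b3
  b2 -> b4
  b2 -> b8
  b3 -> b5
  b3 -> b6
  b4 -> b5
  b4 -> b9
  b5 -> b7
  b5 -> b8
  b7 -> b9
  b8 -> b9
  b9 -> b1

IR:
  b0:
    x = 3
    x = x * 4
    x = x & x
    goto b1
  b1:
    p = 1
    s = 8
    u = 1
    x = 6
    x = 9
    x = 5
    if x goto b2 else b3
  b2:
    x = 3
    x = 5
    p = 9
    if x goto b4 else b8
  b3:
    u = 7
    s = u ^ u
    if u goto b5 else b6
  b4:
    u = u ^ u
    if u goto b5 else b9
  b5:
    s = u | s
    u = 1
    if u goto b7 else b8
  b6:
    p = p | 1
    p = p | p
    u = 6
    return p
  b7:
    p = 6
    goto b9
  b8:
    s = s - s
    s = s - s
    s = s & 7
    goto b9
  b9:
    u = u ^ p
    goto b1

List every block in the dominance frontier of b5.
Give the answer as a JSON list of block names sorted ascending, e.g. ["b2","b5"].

Answer: ["b8", "b9"]

Derivation:
idom tree: b1←b0 b2←b1 b3←b1 b4←b2 b5←b1 b6←b3 b7←b5 b8←b1 b9←b1
Dom at joins:
  b1: preds {b0,b9}: {b0} ∩ {b0,b1,b9} = {b0}; idom=b0
  b5: preds {b3,b4}: {b0,b1,b3} ∩ {b0,b1,b2,b4} = {b0,b1}; idom=b1
  b8: preds {b2,b5}: {b0,b1,b2} ∩ {b0,b1,b5} = {b0,b1}; idom=b1
  b9: preds {b4,b7,b8}: {b0,b1,b2,b4} ∩ {b0,b1,b5,b7} ∩ {b0,b1,b8} = {b0,b1}; idom=b1

DF derivation:
  b1←b0: walk · to b0
  b1←b9: walk b9→b1 to b0
  b5←b3: walk b3 to b1
  b5←b4: walk b4→b2 to b1
  b8←b2: walk b2 to b1
  b8←b5: walk b5 to b1
  b9←b4: walk b4→b2 to b1
  b9←b7: walk b7→b5 to b1
  b9←b8: walk b8 to b1
  b0 → ∅
  b1 → {b1}
  b2 → {b5,b8,b9}
  b3 → {b5}
  b4 → {b5,b9}
  b5 → {b8,b9}
  b6 → ∅
  b7 → {b9}
  b8 → {b9}
  b9 → {b1}

DF(b5) = ["b8", "b9"]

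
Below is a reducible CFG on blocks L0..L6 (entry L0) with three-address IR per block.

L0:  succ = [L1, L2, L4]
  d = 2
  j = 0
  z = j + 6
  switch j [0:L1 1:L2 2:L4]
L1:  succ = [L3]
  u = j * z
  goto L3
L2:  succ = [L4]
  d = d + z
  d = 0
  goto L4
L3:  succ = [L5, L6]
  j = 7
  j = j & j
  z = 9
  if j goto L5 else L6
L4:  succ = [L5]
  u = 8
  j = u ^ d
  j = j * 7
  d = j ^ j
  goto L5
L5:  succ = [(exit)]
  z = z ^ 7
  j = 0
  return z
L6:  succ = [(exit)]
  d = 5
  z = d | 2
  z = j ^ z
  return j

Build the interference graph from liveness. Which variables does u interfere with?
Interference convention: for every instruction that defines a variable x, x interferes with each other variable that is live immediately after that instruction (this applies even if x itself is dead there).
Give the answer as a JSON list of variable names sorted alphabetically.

Answer: ["d", "z"]

Analysis:
def/use:
  L0 def {d,j,z} use ∅
  L1 def {u} use {j,z}
  L2 def {d} use {d,z}
  L3 def {j,z} use ∅
  L4 def {d,j,u} use {d}
  L5 def {j,z} use {z}
  L6 def {d,z} use {j}

Backward fixpoint:
  live L0: ∅→{d,j,z}
  live L1: {j,z}→∅
  live L2: {d,z}→{d,z}
  live L3: ∅→{j,z}
  live L4: {d,z}→{z}
  live L5: {z}→∅
  live L6: {j}→∅

Interference:
  d — {j,u,z}
  j — {d,z}
  u — {d,z}
  z — {d,j,u}

N(u) = ["d", "z"]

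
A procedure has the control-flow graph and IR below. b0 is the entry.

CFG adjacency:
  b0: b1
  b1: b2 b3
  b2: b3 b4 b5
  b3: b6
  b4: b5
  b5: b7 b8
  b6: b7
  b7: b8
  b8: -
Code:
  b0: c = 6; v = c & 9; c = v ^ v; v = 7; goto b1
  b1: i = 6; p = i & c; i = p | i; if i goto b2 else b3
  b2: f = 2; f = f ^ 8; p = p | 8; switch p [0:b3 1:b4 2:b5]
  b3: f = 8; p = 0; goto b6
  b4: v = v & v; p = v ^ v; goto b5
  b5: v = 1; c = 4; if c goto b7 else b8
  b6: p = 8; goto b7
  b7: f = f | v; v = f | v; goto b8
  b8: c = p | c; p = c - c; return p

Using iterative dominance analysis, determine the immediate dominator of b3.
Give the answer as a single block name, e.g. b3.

idom tree: b1←b0 b2←b1 b3←b1 b4←b2 b5←b2 b6←b3 b7←b1 b8←b1
Join-block Dom:
  b3: preds {b1,b2}: {b0,b1} ∩ {b0,b1,b2} = {b0,b1}; idom=b1
  b5: preds {b2,b4}: {b0,b1,b2} ∩ {b0,b1,b2,b4} = {b0,b1,b2}; idom=b2
  b7: preds {b5,b6}: {b0,b1,b2,b5} ∩ {b0,b1,b3,b6} = {b0,b1}; idom=b1
  b8: preds {b5,b7}: {b0,b1,b2,b5} ∩ {b0,b1,b7} = {b0,b1}; idom=b1

idom(b3) = b1

Answer: b1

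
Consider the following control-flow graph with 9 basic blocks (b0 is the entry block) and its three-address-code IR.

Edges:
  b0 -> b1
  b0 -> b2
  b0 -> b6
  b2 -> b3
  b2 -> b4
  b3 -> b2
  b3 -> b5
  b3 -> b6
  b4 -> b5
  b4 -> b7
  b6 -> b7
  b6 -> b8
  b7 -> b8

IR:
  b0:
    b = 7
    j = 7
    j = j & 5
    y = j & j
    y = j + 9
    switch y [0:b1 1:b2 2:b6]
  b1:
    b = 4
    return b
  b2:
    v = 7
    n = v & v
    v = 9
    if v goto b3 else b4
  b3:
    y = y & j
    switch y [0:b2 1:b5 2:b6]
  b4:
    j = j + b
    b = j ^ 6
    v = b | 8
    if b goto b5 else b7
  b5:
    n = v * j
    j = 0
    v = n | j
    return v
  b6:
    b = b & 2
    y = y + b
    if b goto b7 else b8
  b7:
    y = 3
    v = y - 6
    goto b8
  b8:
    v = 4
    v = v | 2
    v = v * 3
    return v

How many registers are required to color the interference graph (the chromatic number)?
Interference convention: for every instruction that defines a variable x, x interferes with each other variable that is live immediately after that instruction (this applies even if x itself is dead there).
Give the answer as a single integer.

Block summaries:
  b0 def {b,j,y} use ∅
  b1 def {b} use ∅
  b2 def {n,v} use ∅
  b3 def {y} use {j,y}
  b4 def {b,j,v} use {b,j}
  b5 def {j,n,v} use {j,v}
  b6 def {b,y} use {b,y}
  b7 def {v,y} use ∅
  b8 def {v} use ∅

Live sets:
  live b0: ∅→{b,j,y}
  live b1: ∅→∅
  live b2: {b,j,y}→{b,j,v,y}
  live b3: {b,j,v,y}→{b,j,v,y}
  live b4: {b,j}→{j,v}
  live b5: {j,v}→∅
  live b6: {b,y}→∅
  live b7: ∅→∅
  live b8: ∅→∅

Conflict graph:
  b: {j,n,v,y}
  j: {b,n,v,y}
  n: {b,j,y}
  v: {b,j,y}
  y: {b,j,n,v}

Colouring:
  {b,j,n,y} pairwise interfere (4-clique) ⇒ χ ≥ 4
  assign b→R0 j→R1 n→R3 v→R3 y→R2 — no edge inside a register ⇒ χ ≤ 4
  χ = 4

Answer: 4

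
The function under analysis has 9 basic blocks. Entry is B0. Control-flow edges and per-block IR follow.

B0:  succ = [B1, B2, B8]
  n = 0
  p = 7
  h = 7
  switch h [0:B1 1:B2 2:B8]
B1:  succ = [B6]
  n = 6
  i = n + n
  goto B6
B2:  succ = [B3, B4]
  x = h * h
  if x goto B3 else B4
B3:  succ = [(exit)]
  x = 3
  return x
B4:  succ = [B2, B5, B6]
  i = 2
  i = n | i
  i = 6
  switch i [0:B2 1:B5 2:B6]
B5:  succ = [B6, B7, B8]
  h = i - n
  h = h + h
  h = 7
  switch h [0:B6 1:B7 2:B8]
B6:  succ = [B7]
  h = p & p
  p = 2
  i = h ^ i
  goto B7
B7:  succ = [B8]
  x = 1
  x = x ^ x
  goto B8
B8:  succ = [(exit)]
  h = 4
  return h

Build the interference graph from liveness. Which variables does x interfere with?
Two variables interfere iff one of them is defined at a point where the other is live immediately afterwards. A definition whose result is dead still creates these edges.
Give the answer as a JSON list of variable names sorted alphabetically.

def/use:
  B0: {h,n,p} / ∅
  B1: {i,n} / ∅
  B2: {x} / {h}
  B3: {x} / ∅
  B4: {i} / {n}
  B5: {h} / {i,n}
  B6: {h,i,p} / {i,p}
  B7: {x} / ∅
  B8: {h} / ∅

Backward fixpoint:
  live B0: ∅→{h,n,p}
  live B1: {p}→{i,p}
  live B2: {h,n,p}→{h,n,p}
  live B3: ∅→∅
  live B4: {h,n,p}→{h,i,n,p}
  live B5: {i,n,p}→{i,p}
  live B6: {i,p}→∅
  live B7: ∅→∅
  live B8: ∅→∅

Interfere edges:
  h↔{i,n,p,x}
  i↔{h,n,p}
  n↔{h,i,p,x}
  p↔{h,i,n,x}
  x↔{h,n,p}

N(x) = ["h", "n", "p"]

Answer: ["h", "n", "p"]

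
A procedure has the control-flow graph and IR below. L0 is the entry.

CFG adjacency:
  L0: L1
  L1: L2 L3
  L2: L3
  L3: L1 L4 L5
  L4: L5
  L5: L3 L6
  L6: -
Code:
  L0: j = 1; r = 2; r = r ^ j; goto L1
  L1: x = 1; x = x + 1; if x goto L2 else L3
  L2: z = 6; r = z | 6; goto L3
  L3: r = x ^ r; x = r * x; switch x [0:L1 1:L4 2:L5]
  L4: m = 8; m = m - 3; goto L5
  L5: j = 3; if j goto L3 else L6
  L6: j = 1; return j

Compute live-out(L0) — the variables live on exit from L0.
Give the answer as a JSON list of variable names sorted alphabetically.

def/use:
  L0 def {j,r} use ∅
  L1 def {x} use ∅
  L2 def {r,z} use ∅
  L3 def {r,x} use {r,x}
  L4 def {m} use ∅
  L5 def {j} use ∅
  L6 def {j} use ∅

Backward fixpoint:
  live L0: ∅→{r}
  live L1: {r}→{r,x}
  live L2: {x}→{r,x}
  live L3: {r,x}→{r,x}
  live L4: {r,x}→{r,x}
  live L5: {r,x}→{r,x}
  live L6: ∅→∅

live-out(L0) = ["r"]

Answer: ["r"]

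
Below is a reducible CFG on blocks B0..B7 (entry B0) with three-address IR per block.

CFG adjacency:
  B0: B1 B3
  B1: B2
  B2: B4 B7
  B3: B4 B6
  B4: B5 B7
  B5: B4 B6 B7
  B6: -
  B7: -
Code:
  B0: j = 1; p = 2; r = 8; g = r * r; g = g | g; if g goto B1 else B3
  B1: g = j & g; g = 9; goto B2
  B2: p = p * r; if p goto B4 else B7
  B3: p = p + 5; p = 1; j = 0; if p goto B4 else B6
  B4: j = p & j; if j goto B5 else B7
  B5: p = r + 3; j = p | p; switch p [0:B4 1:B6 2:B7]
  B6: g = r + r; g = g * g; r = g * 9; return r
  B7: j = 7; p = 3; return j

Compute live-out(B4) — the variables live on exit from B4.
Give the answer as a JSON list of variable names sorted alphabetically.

Answer: ["r"]

Working:
Block summaries:
  B0 def {g,j,p,r} use ∅
  B1 def {g} use {g,j}
  B2 def {p} use {p,r}
  B3 def {j,p} use {p}
  B4 def {j} use {j,p}
  B5 def {j,p} use {r}
  B6 def {g,r} use {r}
  B7 def {j,p} use ∅

Backward fixpoint:
  B0 li=∅ lo={g,j,p,r}
  B1 li={g,j,p,r} lo={j,p,r}
  B2 li={j,p,r} lo={j,p,r}
  B3 li={p,r} lo={j,p,r}
  B4 li={j,p,r} lo={r}
  B5 li={r} lo={j,p,r}
  B6 li={r} lo=∅
  B7 li=∅ lo=∅

live-out(B4) = ["r"]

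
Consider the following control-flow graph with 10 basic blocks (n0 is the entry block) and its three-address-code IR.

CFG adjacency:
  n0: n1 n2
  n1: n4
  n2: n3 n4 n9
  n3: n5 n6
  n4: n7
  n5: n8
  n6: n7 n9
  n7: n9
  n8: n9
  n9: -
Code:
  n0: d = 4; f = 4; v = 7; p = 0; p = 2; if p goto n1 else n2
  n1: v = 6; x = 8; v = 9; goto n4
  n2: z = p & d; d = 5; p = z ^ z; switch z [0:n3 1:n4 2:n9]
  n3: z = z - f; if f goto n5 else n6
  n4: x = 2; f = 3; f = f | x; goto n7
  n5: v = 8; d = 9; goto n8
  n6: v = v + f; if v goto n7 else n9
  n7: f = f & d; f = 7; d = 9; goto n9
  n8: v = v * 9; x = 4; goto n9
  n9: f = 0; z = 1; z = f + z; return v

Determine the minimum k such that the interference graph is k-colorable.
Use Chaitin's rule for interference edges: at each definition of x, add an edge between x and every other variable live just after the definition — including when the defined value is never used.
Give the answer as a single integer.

Per-block:
  n0: def={d,f,p,v} ue=∅
  n1: def={v,x} ue=∅
  n2: def={d,p,z} ue={d,p}
  n3: def={z} ue={f,z}
  n4: def={f,x} ue=∅
  n5: def={d,v} ue=∅
  n6: def={v} ue={f,v}
  n7: def={d,f} ue={d,f}
  n8: def={v,x} ue={v}
  n9: def={f,z} ue={v}

Backward fixpoint:
  n0 li=∅ lo={d,f,p,v}
  n1 li={d} lo={d,v}
  n2 li={d,f,p,v} lo={d,f,v,z}
  n3 li={d,f,v,z} lo={d,f,v}
  n4 li={d,v} lo={d,f,v}
  n5 li=∅ lo={v}
  n6 li={d,f,v} lo={d,f,v}
  n7 li={d,f,v} lo={v}
  n8 li={v} lo={v}
  n9 li={v} lo=∅

Interference:
  d — {f,p,v,x,z}
  f — {d,p,v,x,z}
  p — {d,f,v,z}
  v — {d,f,p,x,z}
  x — {d,f,v}
  z — {d,f,p,v}

Chromatic number:
  lower bound: {d,f,p,v,z} mutually conflict ⇒ χ ≥ 5
  assign d→R0 f→R1 p→R3 v→R2 x→R3 z→R4 — no edge inside a register ⇒ χ ≤ 5
  χ = 5

Answer: 5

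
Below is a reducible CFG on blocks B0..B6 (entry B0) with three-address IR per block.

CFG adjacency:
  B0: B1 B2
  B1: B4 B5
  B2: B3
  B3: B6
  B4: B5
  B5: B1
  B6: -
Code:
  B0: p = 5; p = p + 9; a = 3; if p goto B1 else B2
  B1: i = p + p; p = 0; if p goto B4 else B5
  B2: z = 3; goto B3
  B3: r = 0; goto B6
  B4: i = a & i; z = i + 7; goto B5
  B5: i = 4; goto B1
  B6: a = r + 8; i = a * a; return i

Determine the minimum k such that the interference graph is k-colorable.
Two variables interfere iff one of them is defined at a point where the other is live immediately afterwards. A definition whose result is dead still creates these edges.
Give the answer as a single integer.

Block summaries:
  B0: {a,p} / ∅
  B1: {i,p} / {p}
  B2: {z} / ∅
  B3: {r} / ∅
  B4: {i,z} / {a,i}
  B5: {i} / ∅
  B6: {a,i} / {r}

Live sets:
  live B0: ∅→{a,p}
  live B1: {a,p}→{a,i,p}
  live B2: ∅→∅
  live B3: ∅→{r}
  live B4: {a,i,p}→{a,p}
  live B5: {a,p}→{a,p}
  live B6: {r}→∅

Conflict graph:
  a↔{i,p,z}
  i↔{a,p}
  p↔{a,i,z}
  r↔∅
  z↔{a,p}

Colouring:
  {a,i,p} pairwise interfere (3-clique) ⇒ χ ≥ 3
  3-colouring: r0={a,r}  r1={p}  r2={i,z}
  χ = 3

Answer: 3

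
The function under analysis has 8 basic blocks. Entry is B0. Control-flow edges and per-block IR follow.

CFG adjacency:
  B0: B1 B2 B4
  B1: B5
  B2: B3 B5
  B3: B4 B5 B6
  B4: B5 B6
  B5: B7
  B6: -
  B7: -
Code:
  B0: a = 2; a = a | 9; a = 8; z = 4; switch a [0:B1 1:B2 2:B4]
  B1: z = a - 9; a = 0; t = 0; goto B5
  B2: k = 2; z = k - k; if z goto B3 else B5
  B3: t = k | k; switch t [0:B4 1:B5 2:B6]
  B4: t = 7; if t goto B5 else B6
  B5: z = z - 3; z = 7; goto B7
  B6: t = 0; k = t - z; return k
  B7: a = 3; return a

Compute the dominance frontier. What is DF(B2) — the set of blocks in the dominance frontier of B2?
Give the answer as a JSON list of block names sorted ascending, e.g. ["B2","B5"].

idom tree: B1←B0 B2←B0 B3←B2 B4←B0 B5←B0 B6←B0 B7←B5
Dom∩ at merges:
  B4: preds {B0,B3}: {B0} ∩ {B0,B2,B3} = {B0}; idom=B0
  B5: preds {B1,B2,B3,B4}: {B0,B1} ∩ {B0,B2} ∩ {B0,B2,B3} ∩ {B0,B4} = {B0}; idom=B0
  B6: preds {B3,B4}: {B0,B2,B3} ∩ {B0,B4} = {B0}; idom=B0

DF walk-up:
  join B4 pred B0: · stop@B0
  join B4 pred B3: B3→B2 stop@B0
  join B5 pred B1: B1 stop@B0
  join B5 pred B2: B2 stop@B0
  join B5 pred B3: B3→B2 stop@B0
  join B5 pred B4: B4 stop@B0
  join B6 pred B3: B3→B2 stop@B0
  join B6 pred B4: B4 stop@B0
  B0 → ∅
  B1 → {B5}
  B2 → {B4,B5,B6}
  B3 → {B4,B5,B6}
  B4 → {B5,B6}
  B5 → ∅
  B6 → ∅
  B7 → ∅

DF(B2) = ["B4", "B5", "B6"]

Answer: ["B4", "B5", "B6"]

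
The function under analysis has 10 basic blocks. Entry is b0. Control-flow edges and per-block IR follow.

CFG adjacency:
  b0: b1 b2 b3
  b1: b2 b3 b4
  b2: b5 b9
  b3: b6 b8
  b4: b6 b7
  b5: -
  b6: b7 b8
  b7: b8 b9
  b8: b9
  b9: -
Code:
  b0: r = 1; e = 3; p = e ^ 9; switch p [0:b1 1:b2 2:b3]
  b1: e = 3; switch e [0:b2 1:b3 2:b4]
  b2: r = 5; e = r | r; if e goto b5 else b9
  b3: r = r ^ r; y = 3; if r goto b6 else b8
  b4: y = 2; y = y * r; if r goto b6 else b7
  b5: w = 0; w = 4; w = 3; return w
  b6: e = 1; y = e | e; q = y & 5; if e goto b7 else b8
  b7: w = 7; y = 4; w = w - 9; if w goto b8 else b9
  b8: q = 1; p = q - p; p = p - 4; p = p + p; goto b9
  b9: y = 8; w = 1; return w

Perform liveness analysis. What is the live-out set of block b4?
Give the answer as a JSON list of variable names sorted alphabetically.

def/use:
  b0: {e,p,r} / ∅
  b1: {e} / ∅
  b2: {e,r} / ∅
  b3: {r,y} / {r}
  b4: {y} / {r}
  b5: {w} / ∅
  b6: {e,q,y} / ∅
  b7: {w,y} / ∅
  b8: {p,q} / {p}
  b9: {w,y} / ∅

Backward fixpoint:
  b0 li=∅ lo={p,r}
  b1 li={p,r} lo={p,r}
  b2 li=∅ lo=∅
  b3 li={p,r} lo={p}
  b4 li={p,r} lo={p}
  b5 li=∅ lo=∅
  b6 li={p} lo={p}
  b7 li={p} lo={p}
  b8 li={p} lo=∅
  b9 li=∅ lo=∅

live-out(b4) = ["p"]

Answer: ["p"]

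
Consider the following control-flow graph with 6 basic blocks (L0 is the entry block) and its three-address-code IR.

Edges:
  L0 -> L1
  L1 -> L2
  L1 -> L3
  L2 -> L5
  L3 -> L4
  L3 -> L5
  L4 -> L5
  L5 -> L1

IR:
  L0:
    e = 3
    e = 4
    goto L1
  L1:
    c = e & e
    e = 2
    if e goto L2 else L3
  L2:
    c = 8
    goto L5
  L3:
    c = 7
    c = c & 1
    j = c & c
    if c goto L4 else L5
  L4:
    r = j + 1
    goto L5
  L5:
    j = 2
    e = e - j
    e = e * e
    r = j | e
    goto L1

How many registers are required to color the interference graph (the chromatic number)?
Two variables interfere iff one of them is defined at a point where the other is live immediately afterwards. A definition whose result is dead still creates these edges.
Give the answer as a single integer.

Answer: 3

Derivation:
Per-block:
  L0 def {e} use ∅
  L1 def {c,e} use {e}
  L2 def {c} use ∅
  L3 def {c,j} use ∅
  L4 def {r} use {j}
  L5 def {e,j,r} use {e}

Liveness:
  L0: in=∅ out={e}
  L1: in={e} out={e}
  L2: in={e} out={e}
  L3: in={e} out={e,j}
  L4: in={e,j} out={e}
  L5: in={e} out={e}

Interfere edges:
  c: {e,j}
  e: {c,j,r}
  j: {c,e}
  r: {e}

Colouring:
  {c,e,j} pairwise interfere (3-clique) ⇒ χ ≥ 3
  assign c→c1 e→c0 j→c2 r→c1 — no edge inside a register ⇒ χ ≤ 3
  χ = 3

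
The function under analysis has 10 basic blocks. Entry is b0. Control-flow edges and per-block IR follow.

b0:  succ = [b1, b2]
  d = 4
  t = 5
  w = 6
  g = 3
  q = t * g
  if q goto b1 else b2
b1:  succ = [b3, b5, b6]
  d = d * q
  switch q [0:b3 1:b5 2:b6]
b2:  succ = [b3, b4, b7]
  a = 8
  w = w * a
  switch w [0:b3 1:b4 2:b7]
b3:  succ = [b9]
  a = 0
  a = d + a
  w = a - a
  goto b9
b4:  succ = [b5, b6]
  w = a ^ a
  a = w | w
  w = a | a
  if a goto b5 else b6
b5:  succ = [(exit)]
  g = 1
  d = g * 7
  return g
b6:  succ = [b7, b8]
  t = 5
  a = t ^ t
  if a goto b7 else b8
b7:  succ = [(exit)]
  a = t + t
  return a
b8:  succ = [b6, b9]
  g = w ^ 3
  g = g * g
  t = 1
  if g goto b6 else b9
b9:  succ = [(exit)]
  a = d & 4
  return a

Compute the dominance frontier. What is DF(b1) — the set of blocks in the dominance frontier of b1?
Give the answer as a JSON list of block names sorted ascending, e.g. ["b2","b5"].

idom tree: b1←b0 b2←b0 b3←b0 b4←b2 b5←b0 b6←b0 b7←b0 b8←b6 b9←b0
Dom at joins:
  b3: preds {b1,b2}: {b0,b1} ∩ {b0,b2} = {b0}; idom=b0
  b5: preds {b1,b4}: {b0,b1} ∩ {b0,b2,b4} = {b0}; idom=b0
  b6: preds {b1,b4,b8}: {b0,b1} ∩ {b0,b2,b4} ∩ {b0,b6,b8} = {b0}; idom=b0
  b7: preds {b2,b6}: {b0,b2} ∩ {b0,b6} = {b0}; idom=b0
  b9: preds {b3,b8}: {b0,b3} ∩ {b0,b6,b8} = {b0}; idom=b0

DF walk-up:
  join b3 pred b1: b1 stop@b0
  join b3 pred b2: b2 stop@b0
  join b5 pred b1: b1 stop@b0
  join b5 pred b4: b4→b2 stop@b0
  join b6 pred b1: b1 stop@b0
  join b6 pred b4: b4→b2 stop@b0
  join b6 pred b8: b8→b6 stop@b0
  join b7 pred b2: b2 stop@b0
  join b7 pred b6: b6 stop@b0
  join b9 pred b3: b3 stop@b0
  join b9 pred b8: b8→b6 stop@b0
  b0: DF=∅
  b1: DF={b3,b5,b6}
  b2: DF={b3,b5,b6,b7}
  b3: DF={b9}
  b4: DF={b5,b6}
  b5: DF=∅
  b6: DF={b6,b7,b9}
  b7: DF=∅
  b8: DF={b6,b9}
  b9: DF=∅

DF(b1) = ["b3", "b5", "b6"]

Answer: ["b3", "b5", "b6"]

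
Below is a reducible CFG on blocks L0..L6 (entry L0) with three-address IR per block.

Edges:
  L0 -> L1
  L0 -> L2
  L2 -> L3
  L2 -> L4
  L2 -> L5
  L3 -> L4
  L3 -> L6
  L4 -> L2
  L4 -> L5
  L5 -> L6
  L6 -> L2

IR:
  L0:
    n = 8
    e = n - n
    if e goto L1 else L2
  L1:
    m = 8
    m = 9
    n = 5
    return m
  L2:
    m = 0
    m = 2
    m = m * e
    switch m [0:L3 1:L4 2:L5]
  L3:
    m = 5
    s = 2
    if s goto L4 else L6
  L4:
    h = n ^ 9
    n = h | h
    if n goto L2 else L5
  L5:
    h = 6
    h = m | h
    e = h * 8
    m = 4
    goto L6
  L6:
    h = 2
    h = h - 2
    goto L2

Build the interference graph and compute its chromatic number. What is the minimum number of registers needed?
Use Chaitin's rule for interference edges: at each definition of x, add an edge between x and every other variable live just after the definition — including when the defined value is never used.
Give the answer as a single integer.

def/use:
  L0 def {e,n} use ∅
  L1 def {m,n} use ∅
  L2 def {m} use {e}
  L3 def {m,s} use ∅
  L4 def {h,n} use {n}
  L5 def {e,h,m} use {m}
  L6 def {h} use ∅

Backward fixpoint:
  L0 li=∅ lo={e,n}
  L1 li=∅ lo=∅
  L2 li={e,n} lo={e,m,n}
  L3 li={e,n} lo={e,m,n}
  L4 li={e,m,n} lo={e,m,n}
  L5 li={m,n} lo={e,n}
  L6 li={e,n} lo={e,n}

Conflict graph:
  e — {h,m,n,s}
  h — {e,m,n}
  m — {e,h,n,s}
  n — {e,h,m,s}
  s — {e,m,n}

Registers:
  clique {e,h,m,n} ⇒ need ≥ 4
  4-colouring: R0={e}  R1={m}  R2={n}  R3={h,s}
  χ = 4

Answer: 4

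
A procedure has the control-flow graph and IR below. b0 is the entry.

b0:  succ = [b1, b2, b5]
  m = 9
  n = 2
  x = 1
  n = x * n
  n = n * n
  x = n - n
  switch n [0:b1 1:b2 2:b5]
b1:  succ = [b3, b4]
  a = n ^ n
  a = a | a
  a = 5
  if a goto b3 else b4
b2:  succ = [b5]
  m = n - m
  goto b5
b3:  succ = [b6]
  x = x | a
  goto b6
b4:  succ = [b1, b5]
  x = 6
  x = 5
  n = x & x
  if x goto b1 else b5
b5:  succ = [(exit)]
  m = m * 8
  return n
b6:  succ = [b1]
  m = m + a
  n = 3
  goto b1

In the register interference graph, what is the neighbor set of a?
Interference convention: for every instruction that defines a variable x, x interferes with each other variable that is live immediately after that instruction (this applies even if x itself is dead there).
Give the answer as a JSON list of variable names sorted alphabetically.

Answer: ["m", "x"]

Analysis:
Block summaries:
  b0: def={m,n,x} ue=∅
  b1: def={a} ue={n}
  b2: def={m} ue={m,n}
  b3: def={x} ue={a,x}
  b4: def={n,x} ue=∅
  b5: def={m} ue={m,n}
  b6: def={m,n} ue={a,m}

Live sets:
  b0 li=∅ lo={m,n,x}
  b1 li={m,n,x} lo={a,m,x}
  b2 li={m,n} lo={m,n}
  b3 li={a,m,x} lo={a,m,x}
  b4 li={m} lo={m,n,x}
  b5 li={m,n} lo=∅
  b6 li={a,m,x} lo={m,n,x}

Interfere edges:
  a — {m,x}
  m — {a,n,x}
  n — {m,x}
  x — {a,m,n}

N(a) = ["m", "x"]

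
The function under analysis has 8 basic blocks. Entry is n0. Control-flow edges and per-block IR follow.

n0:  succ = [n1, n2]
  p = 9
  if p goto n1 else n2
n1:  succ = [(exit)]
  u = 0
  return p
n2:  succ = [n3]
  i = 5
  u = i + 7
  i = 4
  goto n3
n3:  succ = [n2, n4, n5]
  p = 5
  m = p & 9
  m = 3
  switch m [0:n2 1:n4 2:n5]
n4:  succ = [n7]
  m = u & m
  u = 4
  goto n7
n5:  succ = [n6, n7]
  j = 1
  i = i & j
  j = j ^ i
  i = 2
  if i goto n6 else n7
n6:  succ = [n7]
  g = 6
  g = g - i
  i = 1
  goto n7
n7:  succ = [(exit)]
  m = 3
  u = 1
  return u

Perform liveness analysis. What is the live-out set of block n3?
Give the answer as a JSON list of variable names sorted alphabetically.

Per-block:
  n0: {p} / ∅
  n1: {u} / {p}
  n2: {i,u} / ∅
  n3: {m,p} / ∅
  n4: {m,u} / {m,u}
  n5: {i,j} / {i}
  n6: {g,i} / {i}
  n7: {m,u} / ∅

Backward fixpoint:
  n0 li=∅ lo={p}
  n1 li={p} lo=∅
  n2 li=∅ lo={i,u}
  n3 li={i,u} lo={i,m,u}
  n4 li={m,u} lo=∅
  n5 li={i} lo={i}
  n6 li={i} lo=∅
  n7 li=∅ lo=∅

live-out(n3) = ["i", "m", "u"]

Answer: ["i", "m", "u"]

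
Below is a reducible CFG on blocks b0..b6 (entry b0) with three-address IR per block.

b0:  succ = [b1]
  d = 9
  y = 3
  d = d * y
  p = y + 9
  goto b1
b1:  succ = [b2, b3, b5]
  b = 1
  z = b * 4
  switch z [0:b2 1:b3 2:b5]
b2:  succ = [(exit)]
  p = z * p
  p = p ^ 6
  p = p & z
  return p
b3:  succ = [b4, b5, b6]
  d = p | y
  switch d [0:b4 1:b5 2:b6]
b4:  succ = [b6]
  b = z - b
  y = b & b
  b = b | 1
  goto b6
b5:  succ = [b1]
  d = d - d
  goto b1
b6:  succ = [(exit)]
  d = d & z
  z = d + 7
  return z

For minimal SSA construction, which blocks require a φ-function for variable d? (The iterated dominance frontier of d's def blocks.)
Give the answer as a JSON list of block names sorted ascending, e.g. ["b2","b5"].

Answer: ["b1", "b5"]

Derivation:
idom tree: b1←b0 b2←b1 b3←b1 b4←b3 b5←b1 b6←b3
Dom at joins:
  b1: preds {b0,b5}: {b0} ∩ {b0,b1,b5} = {b0}; idom=b0
  b5: preds {b1,b3}: {b0,b1} ∩ {b0,b1,b3} = {b0,b1}; idom=b1
  b6: preds {b3,b4}: {b0,b1,b3} ∩ {b0,b1,b3,b4} = {b0,b1,b3}; idom=b3

Frontier:
  b1←b0: walk · to b0
  b1←b5: walk b5→b1 to b0
  b5←b1: walk · to b1
  b5←b3: walk b3 to b1
  b6←b3: walk · to b3
  b6←b4: walk b4 to b3
  b0: DF=∅
  b1: DF={b1}
  b2: DF=∅
  b3: DF={b5}
  b4: DF={b6}
  b5: DF={b1}
  b6: DF=∅

φ for d: defs {b0,b3,b5,b6}
  DF⁺ = {b1,b5}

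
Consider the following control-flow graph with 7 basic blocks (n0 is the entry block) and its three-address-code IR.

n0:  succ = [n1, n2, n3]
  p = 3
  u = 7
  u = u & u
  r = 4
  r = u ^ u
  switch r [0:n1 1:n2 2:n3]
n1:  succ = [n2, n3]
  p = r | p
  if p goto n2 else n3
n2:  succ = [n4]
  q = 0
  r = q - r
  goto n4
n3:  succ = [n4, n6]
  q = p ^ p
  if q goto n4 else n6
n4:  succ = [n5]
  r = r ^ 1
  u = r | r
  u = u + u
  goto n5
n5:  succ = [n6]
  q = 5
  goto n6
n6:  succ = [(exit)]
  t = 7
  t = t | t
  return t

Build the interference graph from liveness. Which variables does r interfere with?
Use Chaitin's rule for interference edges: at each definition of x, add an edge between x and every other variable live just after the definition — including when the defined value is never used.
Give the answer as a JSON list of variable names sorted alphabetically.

Answer: ["p", "q", "u"]

Analysis:
def/use:
  n0: {p,r,u} / ∅
  n1: {p} / {p,r}
  n2: {q,r} / {r}
  n3: {q} / {p}
  n4: {r,u} / {r}
  n5: {q} / ∅
  n6: {t} / ∅

Liveness:
  n0: in=∅ out={p,r}
  n1: in={p,r} out={p,r}
  n2: in={r} out={r}
  n3: in={p,r} out={r}
  n4: in={r} out=∅
  n5: in=∅ out=∅
  n6: in=∅ out=∅

Interfere edges:
  p — {r,u}
  q — {r}
  r — {p,q,u}
  t — ∅
  u — {p,r}

N(r) = ["p", "q", "u"]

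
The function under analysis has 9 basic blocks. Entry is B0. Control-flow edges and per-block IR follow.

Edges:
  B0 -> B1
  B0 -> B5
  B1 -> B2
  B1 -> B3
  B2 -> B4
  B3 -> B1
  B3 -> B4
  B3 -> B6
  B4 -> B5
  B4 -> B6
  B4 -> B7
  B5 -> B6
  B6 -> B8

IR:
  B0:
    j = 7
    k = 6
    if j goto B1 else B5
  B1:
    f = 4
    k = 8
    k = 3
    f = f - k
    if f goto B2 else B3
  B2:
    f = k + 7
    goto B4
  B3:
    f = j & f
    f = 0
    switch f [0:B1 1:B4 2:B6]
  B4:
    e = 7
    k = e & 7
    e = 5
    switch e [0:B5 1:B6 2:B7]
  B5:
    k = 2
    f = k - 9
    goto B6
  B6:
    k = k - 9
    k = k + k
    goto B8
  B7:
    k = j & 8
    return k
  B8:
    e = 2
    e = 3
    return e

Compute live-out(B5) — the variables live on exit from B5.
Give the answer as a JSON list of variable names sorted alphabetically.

Answer: ["k"]

Analysis:
Per-block:
  B0: {j,k} / ∅
  B1: {f,k} / ∅
  B2: {f} / {k}
  B3: {f} / {f,j}
  B4: {e,k} / ∅
  B5: {f,k} / ∅
  B6: {k} / {k}
  B7: {k} / {j}
  B8: {e} / ∅

Live sets:
  B0 li=∅ lo={j}
  B1 li={j} lo={f,j,k}
  B2 li={j,k} lo={j}
  B3 li={f,j,k} lo={j,k}
  B4 li={j} lo={j,k}
  B5 li=∅ lo={k}
  B6 li={k} lo=∅
  B7 li={j} lo=∅
  B8 li=∅ lo=∅

live-out(B5) = ["k"]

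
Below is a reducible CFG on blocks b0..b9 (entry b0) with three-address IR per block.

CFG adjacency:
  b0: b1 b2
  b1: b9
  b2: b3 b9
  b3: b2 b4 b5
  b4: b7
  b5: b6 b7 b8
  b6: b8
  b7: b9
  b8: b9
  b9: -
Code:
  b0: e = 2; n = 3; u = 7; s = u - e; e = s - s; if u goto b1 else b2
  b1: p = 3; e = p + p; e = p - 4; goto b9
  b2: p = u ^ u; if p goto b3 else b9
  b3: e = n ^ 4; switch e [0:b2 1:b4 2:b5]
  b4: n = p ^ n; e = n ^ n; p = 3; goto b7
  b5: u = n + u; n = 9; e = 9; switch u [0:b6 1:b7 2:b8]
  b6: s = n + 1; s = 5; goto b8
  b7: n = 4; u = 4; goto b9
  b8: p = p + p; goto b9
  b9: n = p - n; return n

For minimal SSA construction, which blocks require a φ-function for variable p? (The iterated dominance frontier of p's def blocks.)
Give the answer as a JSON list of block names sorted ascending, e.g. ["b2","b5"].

Answer: ["b2", "b7", "b9"]

Analysis:
idom tree: b1←b0 b2←b0 b3←b2 b4←b3 b5←b3 b6←b5 b7←b3 b8←b5 b9←b0
Dom∩ at merges:
  b2: preds {b0,b3}: {b0} ∩ {b0,b2,b3} = {b0}; idom=b0
  b7: preds {b4,b5}: {b0,b2,b3,b4} ∩ {b0,b2,b3,b5} = {b0,b2,b3}; idom=b3
  b8: preds {b5,b6}: {b0,b2,b3,b5} ∩ {b0,b2,b3,b5,b6} = {b0,b2,b3,b5}; idom=b5
  b9: preds {b1,b2,b7,b8}: {b0,b1} ∩ {b0,b2} ∩ {b0,b2,b3,b7} ∩ {b0,b2,b3,b5,b8} = {b0}; idom=b0

Frontier:
  b2←b0: walk · to b0
  b2←b3: walk b3→b2 to b0
  b7←b4: walk b4 to b3
  b7←b5: walk b5 to b3
  b8←b5: walk · to b5
  b8←b6: walk b6 to b5
  b9←b1: walk b1 to b0
  b9←b2: walk b2 to b0
  b9←b7: walk b7→b3→b2 to b0
  b9←b8: walk b8→b5→b3→b2 to b0
  DF(b0)=∅
  DF(b1)={b9}
  DF(b2)={b2,b9}
  DF(b3)={b2,b9}
  DF(b4)={b7}
  DF(b5)={b7,b9}
  DF(b6)={b8}
  DF(b7)={b9}
  DF(b8)={b9}
  DF(b9)=∅

φ for p: defs {b1,b2,b4,b8}
  DF⁺ = {b2,b7,b9}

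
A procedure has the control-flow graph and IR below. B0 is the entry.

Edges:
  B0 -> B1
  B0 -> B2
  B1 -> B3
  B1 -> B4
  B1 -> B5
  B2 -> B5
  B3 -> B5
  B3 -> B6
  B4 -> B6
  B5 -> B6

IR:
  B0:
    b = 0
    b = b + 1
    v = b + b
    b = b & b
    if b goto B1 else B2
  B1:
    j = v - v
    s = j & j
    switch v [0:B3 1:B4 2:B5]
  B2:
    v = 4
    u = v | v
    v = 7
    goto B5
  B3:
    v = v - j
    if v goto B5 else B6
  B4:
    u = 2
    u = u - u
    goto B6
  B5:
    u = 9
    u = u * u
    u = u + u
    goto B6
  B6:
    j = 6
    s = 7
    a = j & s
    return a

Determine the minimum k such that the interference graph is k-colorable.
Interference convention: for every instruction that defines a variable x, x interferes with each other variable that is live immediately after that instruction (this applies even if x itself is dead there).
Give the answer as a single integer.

Per-block:
  B0 def {b,v} use ∅
  B1 def {j,s} use {v}
  B2 def {u,v} use ∅
  B3 def {v} use {j,v}
  B4 def {u} use ∅
  B5 def {u} use ∅
  B6 def {a,j,s} use ∅

Live sets:
  B0 li=∅ lo={v}
  B1 li={v} lo={j,v}
  B2 li=∅ lo=∅
  B3 li={j,v} lo=∅
  B4 li=∅ lo=∅
  B5 li=∅ lo=∅
  B6 li=∅ lo=∅

Interference:
  a: ∅
  b: {v}
  j: {s,v}
  s: {j,v}
  u: ∅
  v: {b,j,s}

Colouring:
  clique {j,s,v} ⇒ need ≥ 3
  assign a→R0 b→R1 j→R1 s→R2 u→R0 v→R0 — no edge inside a register ⇒ χ ≤ 3
  χ = 3

Answer: 3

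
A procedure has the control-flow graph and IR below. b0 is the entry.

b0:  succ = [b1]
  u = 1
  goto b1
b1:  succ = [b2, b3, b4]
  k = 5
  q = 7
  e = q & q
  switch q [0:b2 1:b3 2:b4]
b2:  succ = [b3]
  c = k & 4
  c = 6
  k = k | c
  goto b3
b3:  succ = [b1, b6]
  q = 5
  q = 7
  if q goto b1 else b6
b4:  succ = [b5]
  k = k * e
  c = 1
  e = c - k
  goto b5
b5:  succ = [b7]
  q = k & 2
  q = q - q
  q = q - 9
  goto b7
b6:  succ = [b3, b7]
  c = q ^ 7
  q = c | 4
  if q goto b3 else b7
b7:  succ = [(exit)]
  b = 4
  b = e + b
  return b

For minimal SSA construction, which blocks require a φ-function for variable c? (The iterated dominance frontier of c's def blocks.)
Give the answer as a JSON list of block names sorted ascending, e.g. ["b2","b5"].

Answer: ["b1", "b3", "b7"]

Derivation:
idom tree: b1←b0 b2←b1 b3←b1 b4←b1 b5←b4 b6←b3 b7←b1
Join-block Dom:
  b1: preds {b0,b3}: {b0} ∩ {b0,b1,b3} = {b0}; idom=b0
  b3: preds {b1,b2,b6}: {b0,b1} ∩ {b0,b1,b2} ∩ {b0,b1,b3,b6} = {b0,b1}; idom=b1
  b7: preds {b5,b6}: {b0,b1,b4,b5} ∩ {b0,b1,b3,b6} = {b0,b1}; idom=b1

DF derivation:
  b1←b0: walk · to b0
  b1←b3: walk b3→b1 to b0
  b3←b1: walk · to b1
  b3←b2: walk b2 to b1
  b3←b6: walk b6→b3 to b1
  b7←b5: walk b5→b4 to b1
  b7←b6: walk b6→b3 to b1
  DF(b0)=∅
  DF(b1)={b1}
  DF(b2)={b3}
  DF(b3)={b1,b3,b7}
  DF(b4)={b7}
  DF(b5)={b7}
  DF(b6)={b3,b7}
  DF(b7)=∅

φ for c: defs {b2,b4,b6}
  DF⁺ = {b1,b3,b7}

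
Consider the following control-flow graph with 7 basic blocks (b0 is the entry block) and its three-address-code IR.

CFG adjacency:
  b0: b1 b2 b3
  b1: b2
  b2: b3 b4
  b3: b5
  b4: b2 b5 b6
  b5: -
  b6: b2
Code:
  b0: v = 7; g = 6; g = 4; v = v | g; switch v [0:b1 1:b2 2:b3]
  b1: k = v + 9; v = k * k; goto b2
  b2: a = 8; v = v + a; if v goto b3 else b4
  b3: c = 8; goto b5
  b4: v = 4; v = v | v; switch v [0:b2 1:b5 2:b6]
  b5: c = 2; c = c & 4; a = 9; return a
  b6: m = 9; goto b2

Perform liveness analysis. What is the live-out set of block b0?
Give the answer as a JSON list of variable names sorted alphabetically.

Block summaries:
  b0: {g,v} / ∅
  b1: {k,v} / {v}
  b2: {a,v} / {v}
  b3: {c} / ∅
  b4: {v} / ∅
  b5: {a,c} / ∅
  b6: {m} / ∅

Live sets:
  live b0: ∅→{v}
  live b1: {v}→{v}
  live b2: {v}→∅
  live b3: ∅→∅
  live b4: ∅→{v}
  live b5: ∅→∅
  live b6: {v}→{v}

live-out(b0) = ["v"]

Answer: ["v"]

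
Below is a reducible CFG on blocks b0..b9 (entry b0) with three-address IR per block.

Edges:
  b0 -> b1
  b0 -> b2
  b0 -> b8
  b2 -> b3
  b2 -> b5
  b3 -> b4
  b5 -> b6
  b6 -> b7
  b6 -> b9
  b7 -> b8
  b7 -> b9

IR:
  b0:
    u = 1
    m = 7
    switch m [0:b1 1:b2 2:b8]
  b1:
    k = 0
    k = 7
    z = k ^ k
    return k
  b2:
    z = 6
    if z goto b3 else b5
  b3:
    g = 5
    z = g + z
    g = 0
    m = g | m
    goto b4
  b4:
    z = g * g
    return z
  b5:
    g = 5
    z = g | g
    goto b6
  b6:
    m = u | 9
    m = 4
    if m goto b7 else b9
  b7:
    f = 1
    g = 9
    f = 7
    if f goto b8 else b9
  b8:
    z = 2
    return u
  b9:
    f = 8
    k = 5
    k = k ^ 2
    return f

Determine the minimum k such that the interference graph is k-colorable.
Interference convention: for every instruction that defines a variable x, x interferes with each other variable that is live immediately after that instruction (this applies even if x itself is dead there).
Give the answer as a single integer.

Answer: 4

Analysis:
Block summaries:
  b0 def {m,u} use ∅
  b1 def {k,z} use ∅
  b2 def {z} use ∅
  b3 def {g,m,z} use {m,z}
  b4 def {z} use {g}
  b5 def {g,z} use ∅
  b6 def {m} use {u}
  b7 def {f,g} use ∅
  b8 def {z} use {u}
  b9 def {f,k} use ∅

Live sets:
  live b0: ∅→{m,u}
  live b1: ∅→∅
  live b2: {m,u}→{m,u,z}
  live b3: {m,z}→{g}
  live b4: {g}→∅
  live b5: {u}→{u}
  live b6: {u}→{u}
  live b7: {u}→{u}
  live b8: {u}→∅
  live b9: ∅→∅

Interference:
  f↔{k,u}
  g↔{m,u,z}
  k↔{f,z}
  m↔{g,u,z}
  u↔{f,g,m,z}
  z↔{g,k,m,u}

Chromatic number:
  lower bound: {g,m,u,z} mutually conflict ⇒ χ ≥ 4
  4-colouring: c0={k,u}  c1={f,z}  c2={g}  c3={m}
  χ = 4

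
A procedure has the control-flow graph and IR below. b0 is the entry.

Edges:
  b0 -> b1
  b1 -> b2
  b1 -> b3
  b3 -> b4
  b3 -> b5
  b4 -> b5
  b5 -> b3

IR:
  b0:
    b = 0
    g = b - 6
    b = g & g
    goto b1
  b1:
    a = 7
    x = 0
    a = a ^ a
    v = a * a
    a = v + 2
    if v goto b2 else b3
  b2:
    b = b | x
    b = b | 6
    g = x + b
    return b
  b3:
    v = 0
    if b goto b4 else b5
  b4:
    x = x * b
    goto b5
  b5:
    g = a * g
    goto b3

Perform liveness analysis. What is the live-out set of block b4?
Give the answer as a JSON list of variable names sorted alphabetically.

Answer: ["a", "b", "g", "x"]

Analysis:
def/use:
  b0: def={b,g} ue=∅
  b1: def={a,v,x} ue=∅
  b2: def={b,g} ue={b,x}
  b3: def={v} ue={b}
  b4: def={x} ue={b,x}
  b5: def={g} ue={a,g}

Backward fixpoint:
  live b0: ∅→{b,g}
  live b1: {b,g}→{a,b,g,x}
  live b2: {b,x}→∅
  live b3: {a,b,g,x}→{a,b,g,x}
  live b4: {a,b,g,x}→{a,b,g,x}
  live b5: {a,b,g,x}→{a,b,g,x}

live-out(b4) = ["a", "b", "g", "x"]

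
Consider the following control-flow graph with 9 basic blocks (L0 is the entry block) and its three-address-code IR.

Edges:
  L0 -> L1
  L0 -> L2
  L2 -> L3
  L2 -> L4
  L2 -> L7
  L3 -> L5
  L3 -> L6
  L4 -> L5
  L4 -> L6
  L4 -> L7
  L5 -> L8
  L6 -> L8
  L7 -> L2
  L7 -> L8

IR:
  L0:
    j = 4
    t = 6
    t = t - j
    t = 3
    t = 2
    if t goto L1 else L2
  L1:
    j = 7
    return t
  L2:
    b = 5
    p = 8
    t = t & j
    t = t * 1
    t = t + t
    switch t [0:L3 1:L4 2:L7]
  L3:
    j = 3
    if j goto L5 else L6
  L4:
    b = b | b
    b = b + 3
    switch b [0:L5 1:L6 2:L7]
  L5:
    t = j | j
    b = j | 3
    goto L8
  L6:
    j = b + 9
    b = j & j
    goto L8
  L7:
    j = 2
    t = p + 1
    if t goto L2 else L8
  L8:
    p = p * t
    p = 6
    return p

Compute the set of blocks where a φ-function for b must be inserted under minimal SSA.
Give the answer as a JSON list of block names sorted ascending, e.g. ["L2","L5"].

idom tree: L1←L0 L2←L0 L3←L2 L4←L2 L5←L2 L6←L2 L7←L2 L8←L2
Join-block Dom:
  L2: preds {L0,L7}: {L0} ∩ {L0,L2,L7} = {L0}; idom=L0
  L5: preds {L3,L4}: {L0,L2,L3} ∩ {L0,L2,L4} = {L0,L2}; idom=L2
  L6: preds {L3,L4}: {L0,L2,L3} ∩ {L0,L2,L4} = {L0,L2}; idom=L2
  L7: preds {L2,L4}: {L0,L2} ∩ {L0,L2,L4} = {L0,L2}; idom=L2
  L8: preds {L5,L6,L7}: {L0,L2,L5} ∩ {L0,L2,L6} ∩ {L0,L2,L7} = {L0,L2}; idom=L2

DF walk-up:
  join L2 pred L0: · stop@L0
  join L2 pred L7: L7→L2 stop@L0
  join L5 pred L3: L3 stop@L2
  join L5 pred L4: L4 stop@L2
  join L6 pred L3: L3 stop@L2
  join L6 pred L4: L4 stop@L2
  join L7 pred L2: · stop@L2
  join L7 pred L4: L4 stop@L2
  join L8 pred L5: L5 stop@L2
  join L8 pred L6: L6 stop@L2
  join L8 pred L7: L7 stop@L2
  L0 → ∅
  L1 → ∅
  L2 → {L2}
  L3 → {L5,L6}
  L4 → {L5,L6,L7}
  L5 → {L8}
  L6 → {L8}
  L7 → {L2,L8}
  L8 → ∅

φ for b: defs {L2,L4,L5,L6}
  DF⁺ = {L2,L5,L6,L7,L8}

Answer: ["L2", "L5", "L6", "L7", "L8"]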